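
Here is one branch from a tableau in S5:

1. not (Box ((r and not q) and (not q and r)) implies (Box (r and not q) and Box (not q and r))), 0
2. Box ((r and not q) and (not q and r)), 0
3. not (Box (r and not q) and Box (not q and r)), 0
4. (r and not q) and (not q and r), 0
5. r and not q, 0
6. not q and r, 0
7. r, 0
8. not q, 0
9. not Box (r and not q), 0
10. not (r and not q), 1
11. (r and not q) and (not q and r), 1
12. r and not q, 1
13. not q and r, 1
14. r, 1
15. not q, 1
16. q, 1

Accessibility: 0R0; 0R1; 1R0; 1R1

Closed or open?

Both q and not q appear at 1.

Closed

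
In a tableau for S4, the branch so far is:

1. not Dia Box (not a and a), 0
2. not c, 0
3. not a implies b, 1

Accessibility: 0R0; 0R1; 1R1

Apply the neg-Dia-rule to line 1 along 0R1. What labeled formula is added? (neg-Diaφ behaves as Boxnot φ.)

not Box (not a and a), 1

neg-Diaφ behaves as Boxnot φ: propagate the negated body to each accessible world.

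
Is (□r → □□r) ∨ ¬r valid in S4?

Yes, valid

Tableau for the negation ¬((□r → □□r) ∨ ¬r):
1. ¬((□r → □□r) ∨ ¬r), 0
2. ¬(□r → □□r), 0
3. r, 0
4. □r, 0
5. ¬□□r, 0
6. ¬□r, 1
7. r, 1
8. ¬r, 2
9. r, 2
Accessibility: 0R0, 0R1, 0R2, 1R1, 1R2, 2R2
Branch closes: r and ¬r both at 2.
All branches of the negation close; one closing branch shown above.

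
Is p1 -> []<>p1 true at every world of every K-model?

Tableau for the negation ~(p1 -> []<>p1):
1. ~(p1 -> []<>p1), u
2. p1, u
3. ~[]<>p1, u
4. ~<>p1, v
Accessibility: uRv
The negation has an open branch (countermodel exists).

Not valid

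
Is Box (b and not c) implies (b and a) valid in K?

Tableau for the negation not (Box (b and not c) implies (b and a)):
1. not (Box (b and not c) implies (b and a)), w0
2. Box (b and not c), w0   [neg-implies-rule on 1]
3. not (b and a), w0   [neg-implies-rule on 1]
4. not a, w0   [neg-and-rule on 3 (branches; this branch)]
The negation has an open branch (countermodel exists).

Invalid (countermodel exists)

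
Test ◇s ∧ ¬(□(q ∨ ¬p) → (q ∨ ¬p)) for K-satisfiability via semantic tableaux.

Satisfiable

1. ◇s ∧ ¬(□(q ∨ ¬p) → (q ∨ ¬p)), w0
2. ◇s, w0   [∧-rule on 1]
3. ¬(□(q ∨ ¬p) → (q ∨ ¬p)), w0   [∧-rule on 1]
4. □(q ∨ ¬p), w0   [¬→-rule on 3]
5. ¬(q ∨ ¬p), w0   [¬→-rule on 3]
6. ¬q, w0   [¬∨-rule on 5]
7. p, w0   [¬∨-rule on 5]
8. s, w1   [◇-rule on 2: fresh world w1, w0Rw1]
9. q ∨ ¬p, w1   [□-rule on 4 via w0Rw1]
10. ¬p, w1   [∨-rule on 9 (branches; this branch)]
Accessibility: w0Rw1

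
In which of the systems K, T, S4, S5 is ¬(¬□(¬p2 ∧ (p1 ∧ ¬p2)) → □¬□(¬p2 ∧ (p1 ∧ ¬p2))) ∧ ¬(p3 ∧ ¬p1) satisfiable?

S4-tableau for the formula:
1. ¬(¬□(¬p2 ∧ (p1 ∧ ¬p2)) → □¬□(¬p2 ∧ (p1 ∧ ¬p2))) ∧ ¬(p3 ∧ ¬p1), u
2. ¬(¬□(¬p2 ∧ (p1 ∧ ¬p2)) → □¬□(¬p2 ∧ (p1 ∧ ¬p2))), u
3. ¬(p3 ∧ ¬p1), u
4. ¬□(¬p2 ∧ (p1 ∧ ¬p2)), u
5. ¬□¬□(¬p2 ∧ (p1 ∧ ¬p2)), u
6. p1, u
7. ¬(¬p2 ∧ (p1 ∧ ¬p2)), v
8. ¬(p1 ∧ ¬p2), v
9. p2, v
10. □(¬p2 ∧ (p1 ∧ ¬p2)), w
11. ¬p2 ∧ (p1 ∧ ¬p2), w
12. ¬p2, w
13. p1 ∧ ¬p2, w
14. p1, w
Accessibility: uRu, uRv, uRw, vRv, wRw
Complete open branch: satisfiable in S4, hence also in K, T (this S4-model is also a K-model and a T-model).
S5-tableau for the formula:
1. ¬(¬□(¬p2 ∧ (p1 ∧ ¬p2)) → □¬□(¬p2 ∧ (p1 ∧ ¬p2))) ∧ ¬(p3 ∧ ¬p1), u
2. ¬(¬□(¬p2 ∧ (p1 ∧ ¬p2)) → □¬□(¬p2 ∧ (p1 ∧ ¬p2))), u
3. ¬(p3 ∧ ¬p1), u
4. ¬□(¬p2 ∧ (p1 ∧ ¬p2)), u
5. ¬□¬□(¬p2 ∧ (p1 ∧ ¬p2)), u
6. p1, u
7. ¬(¬p2 ∧ (p1 ∧ ¬p2)), v
8. ¬(p1 ∧ ¬p2), v
9. ¬p1, v
10. □(¬p2 ∧ (p1 ∧ ¬p2)), w
11. ¬p2 ∧ (p1 ∧ ¬p2), u
12. ¬p2, u
13. p1 ∧ ¬p2, u
14. ¬p2 ∧ (p1 ∧ ¬p2), v
15. ¬p2, v
16. p1 ∧ ¬p2, v
17. p1, v
Accessibility: uRu, uRv, uRw, vRu, vRv, vRw, wRu, wRv, wRw
Branch closes: p1 and ¬p1 both at v.
Every branch closes (one shown): unsatisfiable in S5.

K, T, S4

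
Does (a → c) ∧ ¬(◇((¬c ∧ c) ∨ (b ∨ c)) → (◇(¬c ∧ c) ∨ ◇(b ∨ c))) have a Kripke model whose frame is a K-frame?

1. (a → c) ∧ ¬(◇((¬c ∧ c) ∨ (b ∨ c)) → (◇(¬c ∧ c) ∨ ◇(b ∨ c))), w0
2. a → c, w0
3. ¬(◇((¬c ∧ c) ∨ (b ∨ c)) → (◇(¬c ∧ c) ∨ ◇(b ∨ c))), w0
4. ◇((¬c ∧ c) ∨ (b ∨ c)), w0
5. ¬(◇(¬c ∧ c) ∨ ◇(b ∨ c)), w0
6. ¬◇(¬c ∧ c), w0
7. ¬◇(b ∨ c), w0
8. c, w0
9. (¬c ∧ c) ∨ (b ∨ c), w1
10. ¬(¬c ∧ c), w1
11. ¬(b ∨ c), w1
12. ¬b, w1
13. ¬c, w1
14. b ∨ c, w1
15. c, w1
Accessibility: w0Rw1
Branch closes: c and ¬c both at w1.
(One branch shown.) All branches close.

No, unsatisfiable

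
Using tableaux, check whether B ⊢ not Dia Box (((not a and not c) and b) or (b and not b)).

Tableau for the negation Dia Box (((not a and not c) and b) or (b and not b)):
1. Dia Box (((not a and not c) and b) or (b and not b)), u
2. Box (((not a and not c) and b) or (b and not b)), v   [Dia-rule on 1: fresh world v, uRv]
3. ((not a and not c) and b) or (b and not b), u   [Box-rule on 2 via vRu]
4. ((not a and not c) and b) or (b and not b), v   [Box-rule on 2 via vRv]
5. (not a and not c) and b, u   [or-rule on 3 (branches; this branch)]
6. not a and not c, u   [and-rule on 5]
7. b, u   [and-rule on 5]
8. not a, u   [and-rule on 6]
9. not c, u   [and-rule on 6]
10. (not a and not c) and b, v   [or-rule on 4 (branches; this branch)]
11. not a and not c, v   [and-rule on 10]
12. b, v   [and-rule on 10]
13. not a, v   [and-rule on 11]
14. not c, v   [and-rule on 11]
Accessibility: uRu, uRv, vRu, vRv
The negation has an open branch (countermodel exists).

Not valid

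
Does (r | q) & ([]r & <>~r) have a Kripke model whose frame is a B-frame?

1. (r | q) & ([]r & <>~r), u
2. r | q, u
3. []r & <>~r, u
4. []r, u
5. <>~r, u
6. r, u
7. q, u
8. ~r, v
9. r, v
Accessibility: uRu, uRv, vRu, vRv
Branch closes: r and ~r both at v.
All branches of the tableau close; one closing branch shown above.

No, unsatisfiable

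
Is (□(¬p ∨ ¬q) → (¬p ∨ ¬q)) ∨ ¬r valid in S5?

Tableau for the negation ¬((□(¬p ∨ ¬q) → (¬p ∨ ¬q)) ∨ ¬r):
1. ¬((□(¬p ∨ ¬q) → (¬p ∨ ¬q)) ∨ ¬r), u
2. ¬(□(¬p ∨ ¬q) → (¬p ∨ ¬q)), u
3. r, u
4. □(¬p ∨ ¬q), u
5. ¬(¬p ∨ ¬q), u
6. p, u
7. q, u
8. ¬p ∨ ¬q, u
9. ¬q, u
Accessibility: uRu
Branch closes: q and ¬q both at u.
All branches of the negation close; one closing branch shown above.

Yes, valid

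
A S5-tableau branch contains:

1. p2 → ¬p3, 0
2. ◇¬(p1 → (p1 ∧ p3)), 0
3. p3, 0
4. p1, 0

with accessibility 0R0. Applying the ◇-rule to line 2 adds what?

a fresh world 1 with 0R1, and ¬(p1 → (p1 ∧ p3)) at 1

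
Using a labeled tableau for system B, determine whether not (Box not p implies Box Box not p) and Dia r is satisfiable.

Satisfiable

1. not (Box not p implies Box Box not p) and Dia r, 0
2. not (Box not p implies Box Box not p), 0
3. Dia r, 0
4. Box not p, 0
5. not Box Box not p, 0
6. not p, 0
7. r, 1
8. not p, 1
9. not Box not p, 2
10. not p, 2
11. p, 3
Accessibility: 0R0, 0R1, 0R2, 1R0, 1R1, 2R0, 2R2, 2R3, 3R2, 3R3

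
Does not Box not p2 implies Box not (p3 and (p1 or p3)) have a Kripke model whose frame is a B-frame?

Yes, satisfiable

1. not Box not p2 implies Box not (p3 and (p1 or p3)), u
2. Box not (p3 and (p1 or p3)), u   [implies-rule on 1 (branches; this branch)]
3. not (p3 and (p1 or p3)), u   [Box-rule on 2 via uRu]
4. not (p1 or p3), u   [neg-and-rule on 3 (branches; this branch)]
5. not p1, u   [neg-or-rule on 4]
6. not p3, u   [neg-or-rule on 4]
Accessibility: uRu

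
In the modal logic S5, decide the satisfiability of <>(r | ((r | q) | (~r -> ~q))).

Satisfiable

1. <>(r | ((r | q) | (~r -> ~q))), w0
2. r | ((r | q) | (~r -> ~q)), w1   [<>-rule on 1: fresh world w1, w0Rw1]
3. (r | q) | (~r -> ~q), w1   [|-rule on 2 (branches; this branch)]
4. ~r -> ~q, w1   [|-rule on 3 (branches; this branch)]
5. ~q, w1   [->-rule on 4 (branches; this branch)]
Accessibility: w0Rw0, w0Rw1, w1Rw0, w1Rw1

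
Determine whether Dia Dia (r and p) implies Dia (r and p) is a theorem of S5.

Yes, valid

Tableau for the negation not (Dia Dia (r and p) implies Dia (r and p)):
1. not (Dia Dia (r and p) implies Dia (r and p)), 0
2. Dia Dia (r and p), 0
3. not Dia (r and p), 0
4. not (r and p), 0
5. not p, 0
6. Dia (r and p), 1
7. not (r and p), 1
8. not p, 1
9. r and p, 2
10. r, 2
11. p, 2
12. not (r and p), 2
13. not p, 2
Accessibility: 0R0, 0R1, 0R2, 1R0, 1R1, 1R2, 2R0, 2R1, 2R2
Branch closes: p and not p both at 2.
Every branch of the negation's tableau closes; the branch above is one of them.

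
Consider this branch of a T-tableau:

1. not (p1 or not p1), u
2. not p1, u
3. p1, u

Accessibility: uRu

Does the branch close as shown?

Both p1 and not p1 appear at u.

Closed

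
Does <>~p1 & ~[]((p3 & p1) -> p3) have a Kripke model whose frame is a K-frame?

Unsatisfiable (every branch closes)

1. <>~p1 & ~[]((p3 & p1) -> p3), 0
2. <>~p1, 0
3. ~[]((p3 & p1) -> p3), 0
4. ~p1, 1
5. ~((p3 & p1) -> p3), 2
6. p3 & p1, 2
7. ~p3, 2
8. p3, 2
9. p1, 2
Accessibility: 0R1, 0R2
Branch closes: p3 and ~p3 both at 2.
Every branch closes; the branch above is one of them.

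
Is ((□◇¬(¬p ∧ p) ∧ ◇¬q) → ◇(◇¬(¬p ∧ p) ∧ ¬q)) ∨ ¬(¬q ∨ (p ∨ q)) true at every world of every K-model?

Valid in K

Tableau for the negation ¬(((□◇¬(¬p ∧ p) ∧ ◇¬q) → ◇(◇¬(¬p ∧ p) ∧ ¬q)) ∨ ¬(¬q ∨ (p ∨ q))):
1. ¬(((□◇¬(¬p ∧ p) ∧ ◇¬q) → ◇(◇¬(¬p ∧ p) ∧ ¬q)) ∨ ¬(¬q ∨ (p ∨ q))), u
2. ¬((□◇¬(¬p ∧ p) ∧ ◇¬q) → ◇(◇¬(¬p ∧ p) ∧ ¬q)), u
3. ¬q ∨ (p ∨ q), u
4. □◇¬(¬p ∧ p) ∧ ◇¬q, u
5. ¬◇(◇¬(¬p ∧ p) ∧ ¬q), u
6. □◇¬(¬p ∧ p), u
7. ◇¬q, u
8. p ∨ q, u
9. q, u
10. ¬q, v
11. ¬(◇¬(¬p ∧ p) ∧ ¬q), v
12. ◇¬(¬p ∧ p), v
13. ¬◇¬(¬p ∧ p), v
14. ¬(¬p ∧ p), w
15. ¬p ∧ p, w
16. ¬p, w
17. p, w
Accessibility: uRv, vRw
Branch closes: p and ¬p both at w.
All branches of the negation close; one closing branch shown above.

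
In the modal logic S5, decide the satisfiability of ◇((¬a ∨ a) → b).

Yes, satisfiable

1. ◇((¬a ∨ a) → b), w0
2. (¬a ∨ a) → b, w1
3. b, w1
Accessibility: w0Rw0, w0Rw1, w1Rw0, w1Rw1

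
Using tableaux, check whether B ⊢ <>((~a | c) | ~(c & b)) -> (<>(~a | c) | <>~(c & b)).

Tableau for the negation ~(<>((~a | c) | ~(c & b)) -> (<>(~a | c) | <>~(c & b))):
1. ~(<>((~a | c) | ~(c & b)) -> (<>(~a | c) | <>~(c & b))), 0
2. <>((~a | c) | ~(c & b)), 0   [~->-rule on 1]
3. ~(<>(~a | c) | <>~(c & b)), 0   [~->-rule on 1]
4. ~<>(~a | c), 0   [~|-rule on 3]
5. ~<>~(c & b), 0   [~|-rule on 3]
6. ~(~a | c), 0   [~<>-rule on 4 via 0R0]
7. a, 0   [~|-rule on 6]
8. ~c, 0   [~|-rule on 6]
9. c & b, 0   [~<>-rule on 5 via 0R0]
10. c, 0   [&-rule on 9]
11. b, 0   [&-rule on 9]
Accessibility: 0R0
Branch closes: c and ~c both at 0.
All branches of the negation close; one closing branch shown above.

Yes, valid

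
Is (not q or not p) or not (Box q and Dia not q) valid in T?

Valid

Tableau for the negation not ((not q or not p) or not (Box q and Dia not q)):
1. not ((not q or not p) or not (Box q and Dia not q)), u
2. not (not q or not p), u   [neg-or-rule on 1]
3. Box q and Dia not q, u   [neg-or-rule on 1]
4. q, u   [neg-or-rule on 2]
5. p, u   [neg-or-rule on 2]
6. Box q, u   [and-rule on 3]
7. Dia not q, u   [and-rule on 3]
8. not q, v   [Dia-rule on 7: fresh world v, uRv]
9. q, v   [Box-rule on 6 via uRv]
Accessibility: uRu, uRv, vRv
Branch closes: q and not q both at v.
All branches of the negation close; one closing branch shown above.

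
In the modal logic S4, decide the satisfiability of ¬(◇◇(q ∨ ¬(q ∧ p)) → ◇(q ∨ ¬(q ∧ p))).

Unsatisfiable

1. ¬(◇◇(q ∨ ¬(q ∧ p)) → ◇(q ∨ ¬(q ∧ p))), w0
2. ◇◇(q ∨ ¬(q ∧ p)), w0
3. ¬◇(q ∨ ¬(q ∧ p)), w0
4. ¬(q ∨ ¬(q ∧ p)), w0
5. ¬q, w0
6. q ∧ p, w0
7. q, w0
8. p, w0
Accessibility: w0Rw0
Branch closes: q and ¬q both at w0.
Every branch closes; the branch above is one of them.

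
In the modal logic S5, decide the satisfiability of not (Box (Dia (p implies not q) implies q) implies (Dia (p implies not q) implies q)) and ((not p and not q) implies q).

1. not (Box (Dia (p implies not q) implies q) implies (Dia (p implies not q) implies q)) and ((not p and not q) implies q), w0
2. not (Box (Dia (p implies not q) implies q) implies (Dia (p implies not q) implies q)), w0
3. (not p and not q) implies q, w0
4. Box (Dia (p implies not q) implies q), w0
5. not (Dia (p implies not q) implies q), w0
6. Dia (p implies not q), w0
7. not q, w0
8. Dia (p implies not q) implies q, w0
9. not (not p and not q), w0
10. not Dia (p implies not q), w0
11. not (p implies not q), w0
12. p, w0
13. q, w0
Accessibility: w0Rw0
Branch closes: q and not q both at w0.
(One branch shown.) All branches close.

Unsatisfiable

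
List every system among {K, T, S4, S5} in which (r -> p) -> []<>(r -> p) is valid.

S5

S5-tableau for the negation ~((r -> p) -> []<>(r -> p)):
1. ~((r -> p) -> []<>(r -> p)), 0
2. r -> p, 0
3. ~[]<>(r -> p), 0
4. p, 0
5. ~<>(r -> p), 1
6. ~(r -> p), 0
7. r, 0
8. ~p, 0
Accessibility: 0R0, 0R1, 1R0, 1R1
Branch closes: p and ~p both at 0.
Every branch closes (one shown): valid in S5.
S4-tableau for the negation ~((r -> p) -> []<>(r -> p)):
1. ~((r -> p) -> []<>(r -> p)), 0
2. r -> p, 0
3. ~[]<>(r -> p), 0
4. p, 0
5. ~<>(r -> p), 1
6. ~(r -> p), 1
7. r, 1
8. ~p, 1
Accessibility: 0R0, 0R1, 1R1
Complete open branch: countermodel on an S4-frame, so not valid in S4, nor in K, T (the same frame is also a K-frame and a T-frame).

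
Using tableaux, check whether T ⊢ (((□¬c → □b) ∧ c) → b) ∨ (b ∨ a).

Invalid (countermodel exists)

Tableau for the negation ¬((((□¬c → □b) ∧ c) → b) ∨ (b ∨ a)):
1. ¬((((□¬c → □b) ∧ c) → b) ∨ (b ∨ a)), w0
2. ¬(((□¬c → □b) ∧ c) → b), w0
3. ¬(b ∨ a), w0
4. (□¬c → □b) ∧ c, w0
5. ¬b, w0
6. ¬a, w0
7. □¬c → □b, w0
8. c, w0
9. ¬□¬c, w0
10. c, w1
Accessibility: w0Rw0, w0Rw1, w1Rw1
The negation has an open branch (countermodel exists).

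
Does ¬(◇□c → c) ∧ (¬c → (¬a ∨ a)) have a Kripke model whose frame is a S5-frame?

1. ¬(◇□c → c) ∧ (¬c → (¬a ∨ a)), u
2. ¬(◇□c → c), u   [∧-rule on 1]
3. ¬c → (¬a ∨ a), u   [∧-rule on 1]
4. ◇□c, u   [¬→-rule on 2]
5. ¬c, u   [¬→-rule on 2]
6. ¬a ∨ a, u   [→-rule on 3 (branches; this branch)]
7. a, u   [∨-rule on 6 (branches; this branch)]
8. □c, v   [◇-rule on 4: fresh world v, uRv]
9. c, u   [□-rule on 8 via vRu]
Accessibility: uRu, uRv, vRu, vRv
Branch closes: c and ¬c both at u.
All branches of the tableau close; one closing branch shown above.

Unsatisfiable (every branch closes)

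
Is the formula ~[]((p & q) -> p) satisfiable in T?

1. ~[]((p & q) -> p), w0
2. ~((p & q) -> p), w1
3. p & q, w1
4. ~p, w1
5. p, w1
6. q, w1
Accessibility: w0Rw0, w0Rw1, w1Rw1
Branch closes: p and ~p both at w1.
All branches of the tableau close; one closing branch shown above.

No, unsatisfiable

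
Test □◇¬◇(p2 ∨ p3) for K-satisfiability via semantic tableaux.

1. □◇¬◇(p2 ∨ p3), 0

Satisfiable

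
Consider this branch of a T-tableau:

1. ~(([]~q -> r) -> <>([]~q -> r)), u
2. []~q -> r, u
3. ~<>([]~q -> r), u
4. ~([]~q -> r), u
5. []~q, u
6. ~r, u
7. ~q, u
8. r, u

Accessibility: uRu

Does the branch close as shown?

Closed

Both r and ~r appear at u.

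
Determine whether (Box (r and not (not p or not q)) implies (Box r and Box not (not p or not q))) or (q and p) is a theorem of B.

Tableau for the negation not ((Box (r and not (not p or not q)) implies (Box r and Box not (not p or not q))) or (q and p)):
1. not ((Box (r and not (not p or not q)) implies (Box r and Box not (not p or not q))) or (q and p)), w0
2. not (Box (r and not (not p or not q)) implies (Box r and Box not (not p or not q))), w0
3. not (q and p), w0
4. Box (r and not (not p or not q)), w0
5. not (Box r and Box not (not p or not q)), w0
6. r and not (not p or not q), w0
7. r, w0
8. not (not p or not q), w0
9. p, w0
10. q, w0
11. not p, w0
Accessibility: w0Rw0
Branch closes: p and not p both at w0.
Every branch of the negation's tableau closes; the branch above is one of them.

Valid in B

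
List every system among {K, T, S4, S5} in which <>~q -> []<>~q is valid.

S5

S5-tableau for the negation ~(<>~q -> []<>~q):
1. ~(<>~q -> []<>~q), 0
2. <>~q, 0   [~->-rule on 1]
3. ~[]<>~q, 0   [~->-rule on 1]
4. ~q, 1   [<>-rule on 2: fresh world 1, 0R1]
5. ~<>~q, 2   [~[]-rule on 3: fresh world 2, 0R2]
6. q, 0   [~<>-rule on 5 via 2R0]
7. q, 1   [~<>-rule on 5 via 2R1]
Accessibility: 0R0, 0R1, 0R2, 1R0, 1R1, 1R2, 2R0, 2R1, 2R2
Branch closes: q and ~q both at 1.
Every branch closes (one shown): valid in S5.
S4-tableau for the negation ~(<>~q -> []<>~q):
1. ~(<>~q -> []<>~q), 0
2. <>~q, 0   [~->-rule on 1]
3. ~[]<>~q, 0   [~->-rule on 1]
4. ~q, 1   [<>-rule on 2: fresh world 1, 0R1]
5. ~<>~q, 2   [~[]-rule on 3: fresh world 2, 0R2]
6. q, 2   [~<>-rule on 5 via 2R2]
Accessibility: 0R0, 0R1, 0R2, 1R1, 2R2
Complete open branch: countermodel on an S4-frame, so not valid in S4, nor in K, T (the same frame is also a K-frame and a T-frame).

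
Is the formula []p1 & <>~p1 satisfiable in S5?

Unsatisfiable

1. []p1 & <>~p1, u
2. []p1, u
3. <>~p1, u
4. p1, u
5. ~p1, v
6. p1, v
Accessibility: uRu, uRv, vRu, vRv
Branch closes: p1 and ~p1 both at v.
(One branch shown.) All branches close.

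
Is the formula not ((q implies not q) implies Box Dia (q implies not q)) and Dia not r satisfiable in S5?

1. not ((q implies not q) implies Box Dia (q implies not q)) and Dia not r, 0
2. not ((q implies not q) implies Box Dia (q implies not q)), 0   [and-rule on 1]
3. Dia not r, 0   [and-rule on 1]
4. q implies not q, 0   [neg-implies-rule on 2]
5. not Box Dia (q implies not q), 0   [neg-implies-rule on 2]
6. not q, 0   [implies-rule on 4 (branches; this branch)]
7. not r, 1   [Dia-rule on 3: fresh world 1, 0R1]
8. not Dia (q implies not q), 2   [neg-Box-rule on 5: fresh world 2, 0R2]
9. not (q implies not q), 0   [neg-Dia-rule on 8 via 2R0]
10. q, 0   [neg-implies-rule on 9]
Accessibility: 0R0, 0R1, 0R2, 1R0, 1R1, 1R2, 2R0, 2R1, 2R2
Branch closes: q and not q both at 0.
Every branch closes; the branch above is one of them.

No, unsatisfiable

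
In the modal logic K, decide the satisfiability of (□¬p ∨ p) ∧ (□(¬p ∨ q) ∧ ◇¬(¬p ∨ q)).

1. (□¬p ∨ p) ∧ (□(¬p ∨ q) ∧ ◇¬(¬p ∨ q)), u
2. □¬p ∨ p, u   [∧-rule on 1]
3. □(¬p ∨ q) ∧ ◇¬(¬p ∨ q), u   [∧-rule on 1]
4. □(¬p ∨ q), u   [∧-rule on 3]
5. ◇¬(¬p ∨ q), u   [∧-rule on 3]
6. p, u   [∨-rule on 2 (branches; this branch)]
7. ¬(¬p ∨ q), v   [◇-rule on 5: fresh world v, uRv]
8. p, v   [¬∨-rule on 7]
9. ¬q, v   [¬∨-rule on 7]
10. ¬p ∨ q, v   [□-rule on 4 via uRv]
11. q, v   [∨-rule on 10 (branches; this branch)]
Accessibility: uRv
Branch closes: q and ¬q both at v.
(One branch shown.) All branches close.

Unsatisfiable (every branch closes)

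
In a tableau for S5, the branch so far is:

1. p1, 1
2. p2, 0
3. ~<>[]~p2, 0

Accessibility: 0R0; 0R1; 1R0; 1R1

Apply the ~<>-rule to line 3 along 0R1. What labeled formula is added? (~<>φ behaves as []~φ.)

~<>φ behaves as []~φ: propagate the negated body to each accessible world.

~[]~p2, 1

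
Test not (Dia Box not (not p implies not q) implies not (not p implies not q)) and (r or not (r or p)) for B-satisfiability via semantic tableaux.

1. not (Dia Box not (not p implies not q) implies not (not p implies not q)) and (r or not (r or p)), u
2. not (Dia Box not (not p implies not q) implies not (not p implies not q)), u
3. r or not (r or p), u
4. Dia Box not (not p implies not q), u
5. not p implies not q, u
6. not (r or p), u
7. not r, u
8. not p, u
9. not q, u
10. Box not (not p implies not q), v
11. not (not p implies not q), u
12. q, u
Accessibility: uRu, uRv, vRu, vRv
Branch closes: q and not q both at u.
(One branch shown.) All branches close.

Unsatisfiable (every branch closes)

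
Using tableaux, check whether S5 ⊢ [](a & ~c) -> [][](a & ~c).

Tableau for the negation ~([](a & ~c) -> [][](a & ~c)):
1. ~([](a & ~c) -> [][](a & ~c)), u
2. [](a & ~c), u   [~->-rule on 1]
3. ~[][](a & ~c), u   [~->-rule on 1]
4. a & ~c, u   [[]-rule on 2 via uRu]
5. a, u   [&-rule on 4]
6. ~c, u   [&-rule on 4]
7. ~[](a & ~c), v   [~[]-rule on 3: fresh world v, uRv]
8. a & ~c, v   [[]-rule on 2 via uRv]
9. a, v   [&-rule on 8]
10. ~c, v   [&-rule on 8]
11. ~(a & ~c), w   [~[]-rule on 7: fresh world w, vRw]
12. a & ~c, w   [[]-rule on 2 via uRw]
13. a, w   [&-rule on 12]
14. ~c, w   [&-rule on 12]
15. c, w   [~&-rule on 11 (branches; this branch)]
Accessibility: uRu, uRv, uRw, vRu, vRv, vRw, wRu, wRv, wRw
Branch closes: c and ~c both at w.
All branches of the negation close; one closing branch shown above.

Yes, valid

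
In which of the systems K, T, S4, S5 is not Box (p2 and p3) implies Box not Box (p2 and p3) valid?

S4-tableau for the negation not (not Box (p2 and p3) implies Box not Box (p2 and p3)):
1. not (not Box (p2 and p3) implies Box not Box (p2 and p3)), w0
2. not Box (p2 and p3), w0   [neg-implies-rule on 1]
3. not Box not Box (p2 and p3), w0   [neg-implies-rule on 1]
4. not (p2 and p3), w1   [neg-Box-rule on 2: fresh world w1, w0Rw1]
5. not p3, w1   [neg-and-rule on 4 (branches; this branch)]
6. Box (p2 and p3), w2   [neg-Box-rule on 3: fresh world w2, w0Rw2]
7. p2 and p3, w2   [Box-rule on 6 via w2Rw2]
8. p2, w2   [and-rule on 7]
9. p3, w2   [and-rule on 7]
Accessibility: w0Rw0, w0Rw1, w0Rw2, w1Rw1, w2Rw2
Complete open branch: countermodel on an S4-frame, so not valid in S4, nor in K, T (the same frame is also a K-frame and a T-frame).
S5-tableau for the negation not (not Box (p2 and p3) implies Box not Box (p2 and p3)):
1. not (not Box (p2 and p3) implies Box not Box (p2 and p3)), w0
2. not Box (p2 and p3), w0   [neg-implies-rule on 1]
3. not Box not Box (p2 and p3), w0   [neg-implies-rule on 1]
4. not (p2 and p3), w1   [neg-Box-rule on 2: fresh world w1, w0Rw1]
5. not p3, w1   [neg-and-rule on 4 (branches; this branch)]
6. Box (p2 and p3), w2   [neg-Box-rule on 3: fresh world w2, w0Rw2]
7. p2 and p3, w0   [Box-rule on 6 via w2Rw0]
8. p2, w0   [and-rule on 7]
9. p3, w0   [and-rule on 7]
10. p2 and p3, w1   [Box-rule on 6 via w2Rw1]
11. p2, w1   [and-rule on 10]
12. p3, w1   [and-rule on 10]
Accessibility: w0Rw0, w0Rw1, w0Rw2, w1Rw0, w1Rw1, w1Rw2, w2Rw0, w2Rw1, w2Rw2
Branch closes: p3 and not p3 both at w1.
Every branch closes (one shown): valid in S5.

S5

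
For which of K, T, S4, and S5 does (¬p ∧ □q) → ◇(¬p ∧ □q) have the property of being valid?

K-tableau for the negation ¬((¬p ∧ □q) → ◇(¬p ∧ □q)):
1. ¬((¬p ∧ □q) → ◇(¬p ∧ □q)), w0
2. ¬p ∧ □q, w0
3. ¬◇(¬p ∧ □q), w0
4. ¬p, w0
5. □q, w0
Complete open branch: countermodel on a K-frame, so not valid in K.
T-tableau for the negation ¬((¬p ∧ □q) → ◇(¬p ∧ □q)):
1. ¬((¬p ∧ □q) → ◇(¬p ∧ □q)), w0
2. ¬p ∧ □q, w0
3. ¬◇(¬p ∧ □q), w0
4. ¬p, w0
5. □q, w0
6. ¬(¬p ∧ □q), w0
7. q, w0
8. ¬□q, w0
9. ¬q, w1
10. ¬(¬p ∧ □q), w1
11. q, w1
Accessibility: w0Rw0, w0Rw1, w1Rw1
Branch closes: q and ¬q both at w1.
Every branch closes (one shown): valid in T, hence also in S4, S5 (every theorem of T is a theorem of S4 and S5).

T, S4, S5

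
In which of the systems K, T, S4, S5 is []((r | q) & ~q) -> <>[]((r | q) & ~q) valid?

K-tableau for the negation ~([]((r | q) & ~q) -> <>[]((r | q) & ~q)):
1. ~([]((r | q) & ~q) -> <>[]((r | q) & ~q)), u
2. []((r | q) & ~q), u   [~->-rule on 1]
3. ~<>[]((r | q) & ~q), u   [~->-rule on 1]
Complete open branch: countermodel on a K-frame, so not valid in K.
T-tableau for the negation ~([]((r | q) & ~q) -> <>[]((r | q) & ~q)):
1. ~([]((r | q) & ~q) -> <>[]((r | q) & ~q)), u
2. []((r | q) & ~q), u   [~->-rule on 1]
3. ~<>[]((r | q) & ~q), u   [~->-rule on 1]
4. (r | q) & ~q, u   [[]-rule on 2 via uRu]
5. r | q, u   [&-rule on 4]
6. ~q, u   [&-rule on 4]
7. ~[]((r | q) & ~q), u   [~<>-rule on 3 via uRu]
8. r, u   [|-rule on 5 (branches; this branch)]
9. ~((r | q) & ~q), v   [~[]-rule on 7: fresh world v, uRv]
10. (r | q) & ~q, v   [[]-rule on 2 via uRv]
11. r | q, v   [&-rule on 10]
12. ~q, v   [&-rule on 10]
13. ~[]((r | q) & ~q), v   [~<>-rule on 3 via uRv]
14. ~(r | q), v   [~&-rule on 9 (branches; this branch)]
15. ~r, v   [~|-rule on 14]
16. q, v   [|-rule on 11 (branches; this branch)]
Accessibility: uRu, uRv, vRv
Branch closes: q and ~q both at v.
Every branch closes (one shown): valid in T, hence also in S4, S5 (every theorem of T is a theorem of S4 and S5).

T, S4, S5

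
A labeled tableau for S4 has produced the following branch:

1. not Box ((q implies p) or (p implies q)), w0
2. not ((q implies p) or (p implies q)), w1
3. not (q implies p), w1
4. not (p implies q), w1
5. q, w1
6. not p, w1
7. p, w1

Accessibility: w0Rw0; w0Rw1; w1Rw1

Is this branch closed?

Closed

Both p and not p appear at w1.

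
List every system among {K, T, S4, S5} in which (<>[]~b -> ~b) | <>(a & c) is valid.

S4-tableau for the negation ~((<>[]~b -> ~b) | <>(a & c)):
1. ~((<>[]~b -> ~b) | <>(a & c)), u
2. ~(<>[]~b -> ~b), u
3. ~<>(a & c), u
4. <>[]~b, u
5. b, u
6. ~(a & c), u
7. ~c, u
8. []~b, v
9. ~(a & c), v
10. ~b, v
11. ~c, v
Accessibility: uRu, uRv, vRv
Complete open branch: countermodel on an S4-frame, so not valid in S4, nor in K, T (the same frame is also a K-frame and a T-frame).
S5-tableau for the negation ~((<>[]~b -> ~b) | <>(a & c)):
1. ~((<>[]~b -> ~b) | <>(a & c)), u
2. ~(<>[]~b -> ~b), u
3. ~<>(a & c), u
4. <>[]~b, u
5. b, u
6. ~(a & c), u
7. ~c, u
8. []~b, v
9. ~(a & c), v
10. ~b, u
Accessibility: uRu, uRv, vRu, vRv
Branch closes: b and ~b both at u.
Every branch closes (one shown): valid in S5.

S5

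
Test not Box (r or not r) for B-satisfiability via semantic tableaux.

Unsatisfiable (every branch closes)

1. not Box (r or not r), 0
2. not (r or not r), 1   [neg-Box-rule on 1: fresh world 1, 0R1]
3. not r, 1   [neg-or-rule on 2]
4. r, 1   [neg-or-rule on 2]
Accessibility: 0R0, 0R1, 1R0, 1R1
Branch closes: r and not r both at 1.
(One branch shown.) All branches close.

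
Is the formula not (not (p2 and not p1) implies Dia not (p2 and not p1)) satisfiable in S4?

1. not (not (p2 and not p1) implies Dia not (p2 and not p1)), u
2. not (p2 and not p1), u   [neg-implies-rule on 1]
3. not Dia not (p2 and not p1), u   [neg-implies-rule on 1]
4. p2 and not p1, u   [neg-Dia-rule on 3 via uRu]
5. p2, u   [and-rule on 4]
6. not p1, u   [and-rule on 4]
7. p1, u   [neg-and-rule on 2 (branches; this branch)]
Accessibility: uRu
Branch closes: p1 and not p1 both at u.
All branches of the tableau close; one closing branch shown above.

Unsatisfiable (every branch closes)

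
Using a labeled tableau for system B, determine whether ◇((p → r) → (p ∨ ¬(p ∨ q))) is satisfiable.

1. ◇((p → r) → (p ∨ ¬(p ∨ q))), u
2. (p → r) → (p ∨ ¬(p ∨ q)), v   [◇-rule on 1: fresh world v, uRv]
3. p ∨ ¬(p ∨ q), v   [→-rule on 2 (branches; this branch)]
4. ¬(p ∨ q), v   [∨-rule on 3 (branches; this branch)]
5. ¬p, v   [¬∨-rule on 4]
6. ¬q, v   [¬∨-rule on 4]
Accessibility: uRu, uRv, vRu, vRv

Satisfiable (open branch found)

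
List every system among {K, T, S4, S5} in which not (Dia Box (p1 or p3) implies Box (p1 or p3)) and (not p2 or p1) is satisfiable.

S5-tableau for the formula:
1. not (Dia Box (p1 or p3) implies Box (p1 or p3)) and (not p2 or p1), w0
2. not (Dia Box (p1 or p3) implies Box (p1 or p3)), w0   [and-rule on 1]
3. not p2 or p1, w0   [and-rule on 1]
4. Dia Box (p1 or p3), w0   [neg-implies-rule on 2]
5. not Box (p1 or p3), w0   [neg-implies-rule on 2]
6. p1, w0   [or-rule on 3 (branches; this branch)]
7. Box (p1 or p3), w1   [Dia-rule on 4: fresh world w1, w0Rw1]
8. p1 or p3, w0   [Box-rule on 7 via w1Rw0]
9. p1 or p3, w1   [Box-rule on 7 via w1Rw1]
10. p3, w0   [or-rule on 8 (branches; this branch)]
11. p3, w1   [or-rule on 9 (branches; this branch)]
12. not (p1 or p3), w2   [neg-Box-rule on 5: fresh world w2, w0Rw2]
13. not p1, w2   [neg-or-rule on 12]
14. not p3, w2   [neg-or-rule on 12]
15. p1 or p3, w2   [Box-rule on 7 via w1Rw2]
16. p3, w2   [or-rule on 15 (branches; this branch)]
Accessibility: w0Rw0, w0Rw1, w0Rw2, w1Rw0, w1Rw1, w1Rw2, w2Rw0, w2Rw1, w2Rw2
Branch closes: p3 and not p3 both at w2.
Every branch closes (one shown): unsatisfiable in S5.
S4-tableau for the formula:
1. not (Dia Box (p1 or p3) implies Box (p1 or p3)) and (not p2 or p1), w0
2. not (Dia Box (p1 or p3) implies Box (p1 or p3)), w0   [and-rule on 1]
3. not p2 or p1, w0   [and-rule on 1]
4. Dia Box (p1 or p3), w0   [neg-implies-rule on 2]
5. not Box (p1 or p3), w0   [neg-implies-rule on 2]
6. p1, w0   [or-rule on 3 (branches; this branch)]
7. Box (p1 or p3), w1   [Dia-rule on 4: fresh world w1, w0Rw1]
8. p1 or p3, w1   [Box-rule on 7 via w1Rw1]
9. p3, w1   [or-rule on 8 (branches; this branch)]
10. not (p1 or p3), w2   [neg-Box-rule on 5: fresh world w2, w0Rw2]
11. not p1, w2   [neg-or-rule on 10]
12. not p3, w2   [neg-or-rule on 10]
Accessibility: w0Rw0, w0Rw1, w0Rw2, w1Rw1, w2Rw2
Complete open branch: satisfiable in S4, hence also in K, T (this S4-model is also a K-model and a T-model).

K, T, S4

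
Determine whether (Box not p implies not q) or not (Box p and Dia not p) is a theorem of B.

Yes, valid

Tableau for the negation not ((Box not p implies not q) or not (Box p and Dia not p)):
1. not ((Box not p implies not q) or not (Box p and Dia not p)), u
2. not (Box not p implies not q), u
3. Box p and Dia not p, u
4. Box not p, u
5. q, u
6. Box p, u
7. Dia not p, u
8. not p, u
9. p, u
Accessibility: uRu
Branch closes: p and not p both at u.
Every branch of the negation's tableau closes; the branch above is one of them.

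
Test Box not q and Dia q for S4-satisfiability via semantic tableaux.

1. Box not q and Dia q, 0
2. Box not q, 0   [and-rule on 1]
3. Dia q, 0   [and-rule on 1]
4. not q, 0   [Box-rule on 2 via 0R0]
5. q, 1   [Dia-rule on 3: fresh world 1, 0R1]
6. not q, 1   [Box-rule on 2 via 0R1]
Accessibility: 0R0, 0R1, 1R1
Branch closes: q and not q both at 1.
All branches of the tableau close; one closing branch shown above.

Unsatisfiable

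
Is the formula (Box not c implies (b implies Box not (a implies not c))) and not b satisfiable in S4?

Satisfiable (open branch found)

1. (Box not c implies (b implies Box not (a implies not c))) and not b, w0
2. Box not c implies (b implies Box not (a implies not c)), w0
3. not b, w0
4. b implies Box not (a implies not c), w0
5. Box not (a implies not c), w0
6. not (a implies not c), w0
7. a, w0
8. c, w0
Accessibility: w0Rw0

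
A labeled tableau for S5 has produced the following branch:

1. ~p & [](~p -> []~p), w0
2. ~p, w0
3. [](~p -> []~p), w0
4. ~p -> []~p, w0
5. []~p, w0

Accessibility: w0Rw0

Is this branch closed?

There is no literal clash: for every atom and world, at most one sign appears.

Open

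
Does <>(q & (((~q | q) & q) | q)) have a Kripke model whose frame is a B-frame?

Satisfiable (open branch found)

1. <>(q & (((~q | q) & q) | q)), u
2. q & (((~q | q) & q) | q), v   [<>-rule on 1: fresh world v, uRv]
3. q, v   [&-rule on 2]
4. ((~q | q) & q) | q, v   [&-rule on 2]
Accessibility: uRu, uRv, vRu, vRv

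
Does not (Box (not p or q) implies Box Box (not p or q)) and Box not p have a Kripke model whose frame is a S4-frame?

Unsatisfiable (every branch closes)

1. not (Box (not p or q) implies Box Box (not p or q)) and Box not p, w0
2. not (Box (not p or q) implies Box Box (not p or q)), w0   [and-rule on 1]
3. Box not p, w0   [and-rule on 1]
4. Box (not p or q), w0   [neg-implies-rule on 2]
5. not Box Box (not p or q), w0   [neg-implies-rule on 2]
6. not p, w0   [Box-rule on 3 via w0Rw0]
7. not p or q, w0   [Box-rule on 4 via w0Rw0]
8. q, w0   [or-rule on 7 (branches; this branch)]
9. not Box (not p or q), w1   [neg-Box-rule on 5: fresh world w1, w0Rw1]
10. not p, w1   [Box-rule on 3 via w0Rw1]
11. not p or q, w1   [Box-rule on 4 via w0Rw1]
12. q, w1   [or-rule on 11 (branches; this branch)]
13. not (not p or q), w2   [neg-Box-rule on 9: fresh world w2, w1Rw2]
14. p, w2   [neg-or-rule on 13]
15. not q, w2   [neg-or-rule on 13]
16. not p, w2   [Box-rule on 3 via w0Rw2]
Accessibility: w0Rw0, w0Rw1, w0Rw2, w1Rw1, w1Rw2, w2Rw2
Branch closes: p and not p both at w2.
All branches of the tableau close; one closing branch shown above.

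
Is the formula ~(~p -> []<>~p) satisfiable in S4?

1. ~(~p -> []<>~p), u
2. ~p, u   [~->-rule on 1]
3. ~[]<>~p, u   [~->-rule on 1]
4. ~<>~p, v   [~[]-rule on 3: fresh world v, uRv]
5. p, v   [~<>-rule on 4 via vRv]
Accessibility: uRu, uRv, vRv

Satisfiable (open branch found)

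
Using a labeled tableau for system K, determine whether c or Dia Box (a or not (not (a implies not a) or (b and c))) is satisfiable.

Yes, satisfiable

1. c or Dia Box (a or not (not (a implies not a) or (b and c))), u
2. Dia Box (a or not (not (a implies not a) or (b and c))), u
3. Box (a or not (not (a implies not a) or (b and c))), v
Accessibility: uRv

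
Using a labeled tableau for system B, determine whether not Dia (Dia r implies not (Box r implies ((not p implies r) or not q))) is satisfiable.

Satisfiable

1. not Dia (Dia r implies not (Box r implies ((not p implies r) or not q))), u
2. not (Dia r implies not (Box r implies ((not p implies r) or not q))), u
3. Dia r, u
4. Box r implies ((not p implies r) or not q), u
5. (not p implies r) or not q, u
6. not q, u
7. r, v
8. not (Dia r implies not (Box r implies ((not p implies r) or not q))), v
9. Dia r, v
10. Box r implies ((not p implies r) or not q), v
11. (not p implies r) or not q, v
12. not q, v
13. r, w
Accessibility: uRu, uRv, vRu, vRv, vRw, wRv, wRw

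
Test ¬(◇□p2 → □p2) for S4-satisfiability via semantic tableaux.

1. ¬(◇□p2 → □p2), w0
2. ◇□p2, w0   [¬→-rule on 1]
3. ¬□p2, w0   [¬→-rule on 1]
4. □p2, w1   [◇-rule on 2: fresh world w1, w0Rw1]
5. p2, w1   [□-rule on 4 via w1Rw1]
6. ¬p2, w2   [¬□-rule on 3: fresh world w2, w0Rw2]
Accessibility: w0Rw0, w0Rw1, w0Rw2, w1Rw1, w2Rw2

Satisfiable (open branch found)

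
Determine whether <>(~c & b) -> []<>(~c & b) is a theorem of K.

Tableau for the negation ~(<>(~c & b) -> []<>(~c & b)):
1. ~(<>(~c & b) -> []<>(~c & b)), u
2. <>(~c & b), u
3. ~[]<>(~c & b), u
4. ~c & b, v
5. ~c, v
6. b, v
7. ~<>(~c & b), w
Accessibility: uRv, uRw
The negation has an open branch (countermodel exists).

Not valid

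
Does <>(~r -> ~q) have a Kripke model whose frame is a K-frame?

1. <>(~r -> ~q), w0
2. ~r -> ~q, w1
3. ~q, w1
Accessibility: w0Rw1

Satisfiable (open branch found)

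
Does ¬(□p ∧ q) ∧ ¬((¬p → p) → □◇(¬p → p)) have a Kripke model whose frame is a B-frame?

1. ¬(□p ∧ q) ∧ ¬((¬p → p) → □◇(¬p → p)), u
2. ¬(□p ∧ q), u   [∧-rule on 1]
3. ¬((¬p → p) → □◇(¬p → p)), u   [∧-rule on 1]
4. ¬p → p, u   [¬→-rule on 3]
5. ¬□◇(¬p → p), u   [¬→-rule on 3]
6. ¬q, u   [¬∧-rule on 2 (branches; this branch)]
7. p, u   [→-rule on 4 (branches; this branch)]
8. ¬◇(¬p → p), v   [¬□-rule on 5: fresh world v, uRv]
9. ¬(¬p → p), u   [¬◇-rule on 8 via vRu]
10. ¬p, u   [¬→-rule on 9]
Accessibility: uRu, uRv, vRu, vRv
Branch closes: p and ¬p both at u.
(One branch shown.) All branches close.

Unsatisfiable (every branch closes)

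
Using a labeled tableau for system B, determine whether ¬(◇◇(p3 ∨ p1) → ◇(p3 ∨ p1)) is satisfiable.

Yes, satisfiable

1. ¬(◇◇(p3 ∨ p1) → ◇(p3 ∨ p1)), w0
2. ◇◇(p3 ∨ p1), w0
3. ¬◇(p3 ∨ p1), w0
4. ¬(p3 ∨ p1), w0
5. ¬p3, w0
6. ¬p1, w0
7. ◇(p3 ∨ p1), w1
8. ¬(p3 ∨ p1), w1
9. ¬p3, w1
10. ¬p1, w1
11. p3 ∨ p1, w2
12. p1, w2
Accessibility: w0Rw0, w0Rw1, w1Rw0, w1Rw1, w1Rw2, w2Rw1, w2Rw2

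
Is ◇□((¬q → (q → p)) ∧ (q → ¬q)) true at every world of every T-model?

Not valid

Tableau for the negation ¬◇□((¬q → (q → p)) ∧ (q → ¬q)):
1. ¬◇□((¬q → (q → p)) ∧ (q → ¬q)), u
2. ¬□((¬q → (q → p)) ∧ (q → ¬q)), u
3. ¬((¬q → (q → p)) ∧ (q → ¬q)), v
4. ¬□((¬q → (q → p)) ∧ (q → ¬q)), v
5. ¬(q → ¬q), v
6. q, v
7. ¬((¬q → (q → p)) ∧ (q → ¬q)), w
8. ¬(q → ¬q), w
9. q, w
Accessibility: uRu, uRv, vRv, vRw, wRw
The negation has an open branch (countermodel exists).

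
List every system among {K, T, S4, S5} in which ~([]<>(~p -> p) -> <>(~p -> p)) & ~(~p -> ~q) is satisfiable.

K

K-tableau for the formula:
1. ~([]<>(~p -> p) -> <>(~p -> p)) & ~(~p -> ~q), w0
2. ~([]<>(~p -> p) -> <>(~p -> p)), w0
3. ~(~p -> ~q), w0
4. []<>(~p -> p), w0
5. ~<>(~p -> p), w0
6. ~p, w0
7. q, w0
Complete open branch: satisfiable in K.
T-tableau for the formula:
1. ~([]<>(~p -> p) -> <>(~p -> p)) & ~(~p -> ~q), w0
2. ~([]<>(~p -> p) -> <>(~p -> p)), w0
3. ~(~p -> ~q), w0
4. []<>(~p -> p), w0
5. ~<>(~p -> p), w0
6. ~p, w0
7. q, w0
8. <>(~p -> p), w0
9. ~(~p -> p), w0
10. ~p -> p, w1
11. <>(~p -> p), w1
12. ~(~p -> p), w1
13. ~p, w1
14. p, w1
Accessibility: w0Rw0, w0Rw1, w1Rw1
Branch closes: p and ~p both at w1.
Every branch closes (one shown): unsatisfiable in T, hence also in S4, S5 (every S4/S5-frame is a T-frame).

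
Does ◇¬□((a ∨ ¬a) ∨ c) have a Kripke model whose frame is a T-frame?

1. ◇¬□((a ∨ ¬a) ∨ c), w0
2. ¬□((a ∨ ¬a) ∨ c), w1
3. ¬((a ∨ ¬a) ∨ c), w2
4. ¬(a ∨ ¬a), w2
5. ¬c, w2
6. ¬a, w2
7. a, w2
Accessibility: w0Rw0, w0Rw1, w1Rw1, w1Rw2, w2Rw2
Branch closes: a and ¬a both at w2.
(One branch shown.) All branches close.

Unsatisfiable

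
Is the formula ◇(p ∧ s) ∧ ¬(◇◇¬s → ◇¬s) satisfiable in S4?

Unsatisfiable (every branch closes)

1. ◇(p ∧ s) ∧ ¬(◇◇¬s → ◇¬s), 0
2. ◇(p ∧ s), 0
3. ¬(◇◇¬s → ◇¬s), 0
4. ◇◇¬s, 0
5. ¬◇¬s, 0
6. s, 0
7. p ∧ s, 1
8. p, 1
9. s, 1
10. ◇¬s, 2
11. s, 2
12. ¬s, 3
13. s, 3
Accessibility: 0R0, 0R1, 0R2, 0R3, 1R1, 2R2, 2R3, 3R3
Branch closes: s and ¬s both at 3.
All branches of the tableau close; one closing branch shown above.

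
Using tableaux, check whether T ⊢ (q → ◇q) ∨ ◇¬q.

Tableau for the negation ¬((q → ◇q) ∨ ◇¬q):
1. ¬((q → ◇q) ∨ ◇¬q), u
2. ¬(q → ◇q), u   [¬∨-rule on 1]
3. ¬◇¬q, u   [¬∨-rule on 1]
4. q, u   [¬→-rule on 2]
5. ¬◇q, u   [¬→-rule on 2]
6. ¬q, u   [¬◇-rule on 5 via uRu]
Accessibility: uRu
Branch closes: q and ¬q both at u.
All branches of the negation close; one closing branch shown above.

Valid in T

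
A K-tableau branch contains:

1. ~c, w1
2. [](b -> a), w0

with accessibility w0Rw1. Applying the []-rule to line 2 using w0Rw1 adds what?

b -> a, w1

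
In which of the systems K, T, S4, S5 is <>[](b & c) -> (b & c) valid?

S4-tableau for the negation ~(<>[](b & c) -> (b & c)):
1. ~(<>[](b & c) -> (b & c)), u
2. <>[](b & c), u
3. ~(b & c), u
4. ~c, u
5. [](b & c), v
6. b & c, v
7. b, v
8. c, v
Accessibility: uRu, uRv, vRv
Complete open branch: countermodel on an S4-frame, so not valid in S4, nor in K, T (the same frame is also a K-frame and a T-frame).
S5-tableau for the negation ~(<>[](b & c) -> (b & c)):
1. ~(<>[](b & c) -> (b & c)), u
2. <>[](b & c), u
3. ~(b & c), u
4. ~c, u
5. [](b & c), v
6. b & c, u
7. b, u
8. c, u
Accessibility: uRu, uRv, vRu, vRv
Branch closes: c and ~c both at u.
Every branch closes (one shown): valid in S5.

S5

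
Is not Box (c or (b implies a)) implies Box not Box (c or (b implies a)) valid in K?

No, not valid

Tableau for the negation not (not Box (c or (b implies a)) implies Box not Box (c or (b implies a))):
1. not (not Box (c or (b implies a)) implies Box not Box (c or (b implies a))), w0
2. not Box (c or (b implies a)), w0   [neg-implies-rule on 1]
3. not Box not Box (c or (b implies a)), w0   [neg-implies-rule on 1]
4. not (c or (b implies a)), w1   [neg-Box-rule on 2: fresh world w1, w0Rw1]
5. not c, w1   [neg-or-rule on 4]
6. not (b implies a), w1   [neg-or-rule on 4]
7. b, w1   [neg-implies-rule on 6]
8. not a, w1   [neg-implies-rule on 6]
9. Box (c or (b implies a)), w2   [neg-Box-rule on 3: fresh world w2, w0Rw2]
Accessibility: w0Rw1, w0Rw2
The negation has an open branch (countermodel exists).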